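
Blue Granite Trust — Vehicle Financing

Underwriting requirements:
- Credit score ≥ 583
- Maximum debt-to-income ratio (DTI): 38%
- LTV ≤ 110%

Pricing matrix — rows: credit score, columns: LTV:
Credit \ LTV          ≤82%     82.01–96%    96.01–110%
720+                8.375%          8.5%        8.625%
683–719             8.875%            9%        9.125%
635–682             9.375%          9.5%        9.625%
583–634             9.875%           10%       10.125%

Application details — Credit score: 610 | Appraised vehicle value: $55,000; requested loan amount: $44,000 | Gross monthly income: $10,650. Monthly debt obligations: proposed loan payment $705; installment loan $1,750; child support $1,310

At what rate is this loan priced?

9.875%

Credit score 610 ≥ 583; Total monthly debts = (705 + 1,750 + 1,310) = 3,765. DTI: 3,765 ÷ 10,650 = 35.4%, within the 38% cap
LTV = 44,000/55,000 = 80% ≤ 110%
Row: 610 falls in 583–634. Column: 80% falls in ≤82%. Rate = 9.875%.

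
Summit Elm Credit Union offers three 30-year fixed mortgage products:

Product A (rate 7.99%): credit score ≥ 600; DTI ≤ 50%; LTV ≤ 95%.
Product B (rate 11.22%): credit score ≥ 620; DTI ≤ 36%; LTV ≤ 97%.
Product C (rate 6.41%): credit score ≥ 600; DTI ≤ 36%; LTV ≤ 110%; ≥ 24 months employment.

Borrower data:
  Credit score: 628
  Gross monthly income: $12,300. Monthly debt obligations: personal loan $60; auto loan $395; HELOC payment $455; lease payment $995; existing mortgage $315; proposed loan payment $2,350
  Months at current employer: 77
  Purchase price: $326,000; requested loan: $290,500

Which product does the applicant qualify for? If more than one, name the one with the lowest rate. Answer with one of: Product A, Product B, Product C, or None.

Total debts = (60 + 395 + 455 + 995 + 315 + 2,350) = 4,570; DTI = 4,570/12,300 = 37.2%.
LTV = 290,500/326,000 = 89.1%.
Product A: score 628 ≥ 600; DTI 37.2% ≤ 50%; LTV 89.1% ≤ 95% → qualifies.
Product B: score 628 ≥ 620; DTI 37.2% > 36%; LTV 89.1% ≤ 97% → does not qualify.
Product C: score 628 ≥ 600; DTI 37.2% > 36%; LTV 89.1% ≤ 110%; employment 77 ≥ 24 mo → does not qualify.

Product A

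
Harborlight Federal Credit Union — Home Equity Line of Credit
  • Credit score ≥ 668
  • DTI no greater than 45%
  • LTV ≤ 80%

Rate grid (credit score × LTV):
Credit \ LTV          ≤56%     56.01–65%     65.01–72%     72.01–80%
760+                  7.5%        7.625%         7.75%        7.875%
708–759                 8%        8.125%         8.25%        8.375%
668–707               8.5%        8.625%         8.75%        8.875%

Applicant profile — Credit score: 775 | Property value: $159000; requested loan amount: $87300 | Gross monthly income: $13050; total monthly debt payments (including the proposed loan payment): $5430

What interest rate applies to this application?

Credit score 775 ≥ 668; Debt-to-income = 5,430/13,050 = 41.6% — meets 45% limit
Loan-to-value = 87,300/159,000 = 54.9% — pass (80% max)
Score 775 is in the 760+ band; LTV 54.9% is in the ≤56% band → 7.5%.

7.5%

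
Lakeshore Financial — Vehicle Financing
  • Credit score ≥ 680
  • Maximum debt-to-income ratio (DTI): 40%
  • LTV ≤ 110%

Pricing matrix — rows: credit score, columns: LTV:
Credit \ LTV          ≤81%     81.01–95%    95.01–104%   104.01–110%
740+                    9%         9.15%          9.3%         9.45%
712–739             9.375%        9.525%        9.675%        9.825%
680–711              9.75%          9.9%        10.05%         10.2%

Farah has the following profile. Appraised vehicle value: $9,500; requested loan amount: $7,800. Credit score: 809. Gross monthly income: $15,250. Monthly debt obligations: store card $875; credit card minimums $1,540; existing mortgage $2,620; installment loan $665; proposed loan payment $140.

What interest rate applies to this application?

9.15%

Credit score 809 ≥ 680; Total monthly debts = (875 + 1,540 + 2,620 + 665 + 140) = 5,840. Debt-to-income = 5,840/15,250 = 38.3% — meets 40% limit
LTV = 7,800/9,500 = 82.1% ≤ 110%
Credit 809 → row 740+; LTV 82.1% → column 81.01–95%. Grid cell → 9.15%.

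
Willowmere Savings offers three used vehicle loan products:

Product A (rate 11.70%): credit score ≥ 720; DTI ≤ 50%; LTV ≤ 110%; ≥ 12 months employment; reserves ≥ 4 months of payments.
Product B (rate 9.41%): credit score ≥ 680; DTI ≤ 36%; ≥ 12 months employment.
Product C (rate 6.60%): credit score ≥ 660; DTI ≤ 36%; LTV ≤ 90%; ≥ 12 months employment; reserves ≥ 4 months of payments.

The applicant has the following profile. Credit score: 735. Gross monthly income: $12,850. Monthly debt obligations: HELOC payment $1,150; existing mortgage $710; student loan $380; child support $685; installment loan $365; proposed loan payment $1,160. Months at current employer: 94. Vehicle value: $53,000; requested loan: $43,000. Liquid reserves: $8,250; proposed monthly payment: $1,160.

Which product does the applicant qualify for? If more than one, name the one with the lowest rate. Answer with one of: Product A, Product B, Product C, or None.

Product C

Total debts = (1,150 + 710 + 380 + 685 + 365 + 1,160) = 4,450; DTI = 4,450/12,850 = 34.6%.
LTV = 43,000/53,000 = 81.1%.
Reserves = 8,250/1,160 = 7.1 months.
Product A: score 735 ≥ 720; DTI 34.6% ≤ 50%; LTV 81.1% ≤ 110%; employment 94 ≥ 12 mo; reserves 7.1 ≥ 4 mo → qualifies.
Product B: score 735 ≥ 680; DTI 34.6% ≤ 36%; employment 94 ≥ 12 mo → qualifies.
Product C: score 735 ≥ 660; DTI 34.6% ≤ 36%; LTV 81.1% ≤ 90%; employment 94 ≥ 12 mo; reserves 7.1 ≥ 4 mo → qualifies.
Qualifying: Product A, Product B, Product C. Lowest rate is 6.60% → Product C.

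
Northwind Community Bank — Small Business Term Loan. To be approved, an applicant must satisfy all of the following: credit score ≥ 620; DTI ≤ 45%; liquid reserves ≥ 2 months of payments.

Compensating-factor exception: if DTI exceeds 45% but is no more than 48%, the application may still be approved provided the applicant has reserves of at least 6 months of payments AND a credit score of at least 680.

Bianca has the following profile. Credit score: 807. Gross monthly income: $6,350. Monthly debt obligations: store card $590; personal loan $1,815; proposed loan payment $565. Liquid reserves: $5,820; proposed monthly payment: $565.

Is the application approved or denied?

Credit score 807 ≥ 620 (meets base)
Total debts = (590 + 1,815 + 565) = 2,970. DTI: 2,970 ÷ 6,350 = 46.8%, over the 45% base limit.
Reserves: 5,820 ÷ 565 = 10.3 months (meets 2-month minimum)
46.8% falls in the override range (45%–48%), so the compensating-factor test applies.
Reserves 10.3 ≥ 6 months; credit score 807 ≥ 680.
Both compensating conditions met → exception applies.

Approved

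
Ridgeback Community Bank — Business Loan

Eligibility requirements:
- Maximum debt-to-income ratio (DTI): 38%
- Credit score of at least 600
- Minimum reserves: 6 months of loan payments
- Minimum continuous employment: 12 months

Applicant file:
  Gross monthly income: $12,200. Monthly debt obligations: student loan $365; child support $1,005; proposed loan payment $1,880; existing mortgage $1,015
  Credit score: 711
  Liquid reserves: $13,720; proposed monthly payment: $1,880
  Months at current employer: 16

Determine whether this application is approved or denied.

Approved

Total monthly debts = (365 + 1,005 + 1,880 + 1,015) = 4,265. DTI = 4,265/12,200 = 35% ≤ 38%
Credit score 711 ≥ 600 (meets)
Reserves: 13,720 ÷ 1,880 = 7.3 months (meets 6-month minimum)
Employment 16 ≥ 12 months
All criteria satisfied.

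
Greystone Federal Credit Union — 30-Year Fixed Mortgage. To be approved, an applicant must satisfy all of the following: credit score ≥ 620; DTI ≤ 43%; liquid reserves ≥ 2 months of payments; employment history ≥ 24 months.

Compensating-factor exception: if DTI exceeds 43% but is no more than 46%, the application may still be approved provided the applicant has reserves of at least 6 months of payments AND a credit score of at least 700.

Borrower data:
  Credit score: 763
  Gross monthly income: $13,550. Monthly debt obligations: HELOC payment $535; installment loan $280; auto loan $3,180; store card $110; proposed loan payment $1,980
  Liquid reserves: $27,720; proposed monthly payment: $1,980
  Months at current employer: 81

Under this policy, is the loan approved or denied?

Credit score 763 ≥ 620 (meets base)
Total debts = (535 + 280 + 3,180 + 110 + 1,980) = 6,085. DTI = 6,085/13,550 = 44.9% > 43% — standard DTI limit exceeded.
Reserves: 27,720 ÷ 1,980 = 14.0 months (meets 2-month minimum)
Employment 81 ≥ 24 months
44.9% falls in the override range (43%–46%), so the compensating-factor test applies.
Override check — reserves: 14.0 mo (ok); score: 763 (ok).
Both compensating conditions met → exception applies.

Approved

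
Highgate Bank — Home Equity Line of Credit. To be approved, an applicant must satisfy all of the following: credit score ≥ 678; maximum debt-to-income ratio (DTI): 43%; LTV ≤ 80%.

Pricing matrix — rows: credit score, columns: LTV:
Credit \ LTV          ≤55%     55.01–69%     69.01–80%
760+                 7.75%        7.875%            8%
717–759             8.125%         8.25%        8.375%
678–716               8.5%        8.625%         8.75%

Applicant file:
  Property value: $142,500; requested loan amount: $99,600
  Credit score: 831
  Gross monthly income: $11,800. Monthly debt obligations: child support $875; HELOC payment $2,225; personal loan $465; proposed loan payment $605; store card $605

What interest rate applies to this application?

Credit score 831 ≥ 678; Total monthly debts = (875 + 2,225 + 465 + 605 + 605) = 4,775. Debt-to-income = 4,775/11,800 = 40.5% — meets 43% limit
LTV: 99,600 ÷ 142,500 = 69.9%, within 80% cap
Row: 831 falls in 760+. Column: 69.9% falls in 69.01–80%. Rate = 8%.

8%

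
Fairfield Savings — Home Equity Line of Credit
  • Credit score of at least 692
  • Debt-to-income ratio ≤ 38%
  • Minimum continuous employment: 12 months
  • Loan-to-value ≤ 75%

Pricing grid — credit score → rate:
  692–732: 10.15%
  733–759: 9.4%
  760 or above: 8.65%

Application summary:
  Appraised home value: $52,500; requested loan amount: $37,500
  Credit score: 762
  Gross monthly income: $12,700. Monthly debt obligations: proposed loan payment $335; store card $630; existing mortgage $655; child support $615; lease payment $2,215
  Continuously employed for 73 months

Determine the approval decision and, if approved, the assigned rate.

Approved at 8.65%

Credit score 762 ≥ 692 (meets minimum)
Total monthly debts = (335 + 630 + 655 + 615 + 2,215) = 4,450. DTI = 4,450/12,700 = 35% ≤ 38%
Employment 73 ≥ 12 months
LTV = 37,500/52,500 = 71.4% ≤ 75%
All requirements met. Score 762 falls in the 760 or above tier → 8.65%.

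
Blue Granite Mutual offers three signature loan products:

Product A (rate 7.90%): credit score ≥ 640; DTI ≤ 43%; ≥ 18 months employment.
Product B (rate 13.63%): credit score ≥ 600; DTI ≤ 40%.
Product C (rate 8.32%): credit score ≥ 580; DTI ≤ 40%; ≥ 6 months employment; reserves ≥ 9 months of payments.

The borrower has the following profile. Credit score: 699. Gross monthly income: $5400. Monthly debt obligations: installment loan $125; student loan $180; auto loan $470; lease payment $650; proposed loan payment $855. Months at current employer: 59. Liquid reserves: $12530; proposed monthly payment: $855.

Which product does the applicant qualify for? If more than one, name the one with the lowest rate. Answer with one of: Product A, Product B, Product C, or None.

Total debts = (125 + 180 + 470 + 650 + 855) = 2,280; DTI = 2,280/5,400 = 42.2%.
Reserves = 12,530/855 = 14.7 months.
Product A: score 699 ≥ 640; DTI 42.2% ≤ 43%; employment 59 ≥ 18 mo → qualifies.
Product B: score 699 ≥ 600; DTI 42.2% > 40% → does not qualify.
Product C: score 699 ≥ 580; DTI 42.2% > 40%; employment 59 ≥ 6 mo; reserves 14.7 ≥ 9 mo → does not qualify.

Product A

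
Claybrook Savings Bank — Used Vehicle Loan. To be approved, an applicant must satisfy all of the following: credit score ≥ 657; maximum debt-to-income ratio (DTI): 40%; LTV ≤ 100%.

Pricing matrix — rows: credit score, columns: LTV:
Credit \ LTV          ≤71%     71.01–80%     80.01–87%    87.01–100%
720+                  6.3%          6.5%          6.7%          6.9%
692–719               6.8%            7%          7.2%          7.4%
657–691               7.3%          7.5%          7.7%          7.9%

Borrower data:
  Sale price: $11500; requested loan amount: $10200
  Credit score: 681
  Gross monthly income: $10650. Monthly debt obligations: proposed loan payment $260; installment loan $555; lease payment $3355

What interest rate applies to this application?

7.9%

Credit score 681 ≥ 657; Total monthly debts = (260 + 555 + 3,355) = 4,170. DTI: 4,170 ÷ 10,650 = 39.2%, within the 40% cap
LTV = 10,200/11,500 = 88.7% ≤ 100%
Row: 681 falls in 657–691. Column: 88.7% falls in 87.01–100%. Rate = 7.9%.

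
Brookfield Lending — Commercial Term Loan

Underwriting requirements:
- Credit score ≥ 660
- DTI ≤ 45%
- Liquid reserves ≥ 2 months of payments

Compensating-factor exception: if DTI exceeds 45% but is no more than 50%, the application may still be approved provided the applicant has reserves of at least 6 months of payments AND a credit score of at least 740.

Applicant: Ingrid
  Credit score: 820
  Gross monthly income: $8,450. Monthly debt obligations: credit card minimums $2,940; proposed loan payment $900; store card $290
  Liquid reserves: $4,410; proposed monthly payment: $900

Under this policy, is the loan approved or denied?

Denied

Credit score 820 ≥ 660 (meets base)
Total debts = (2,940 + 900 + 290) = 4,130. DTI: 4,130 ÷ 8,450 = 48.9%, over the 45% base limit.
Reserves: 4,410 ÷ 900 = 4.9 months (meets 2-month minimum)
DTI 48.9% is within the 45%–50% exception band; checking compensating factors.
Reserves 4.9 < 6 months; credit score 820 ≥ 740.
Override conditions not both satisfied; exception does not apply.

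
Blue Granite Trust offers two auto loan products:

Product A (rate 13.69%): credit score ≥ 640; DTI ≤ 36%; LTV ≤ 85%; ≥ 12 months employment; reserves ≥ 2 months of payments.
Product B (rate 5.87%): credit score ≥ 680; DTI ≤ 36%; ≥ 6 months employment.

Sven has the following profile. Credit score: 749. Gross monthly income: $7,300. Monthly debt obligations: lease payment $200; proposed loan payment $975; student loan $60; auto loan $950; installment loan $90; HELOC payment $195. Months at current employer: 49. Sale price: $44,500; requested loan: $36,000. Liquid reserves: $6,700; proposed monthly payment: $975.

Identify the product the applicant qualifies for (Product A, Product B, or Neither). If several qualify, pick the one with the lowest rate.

Product B

Total debts = (200 + 975 + 60 + 950 + 90 + 195) = 2,470; DTI = 2,470/7,300 = 33.8%.
LTV = 36,000/44,500 = 80.9%.
Reserves = 6,700/975 = 6.9 months.
Product A: score 749 ≥ 640; DTI 33.8% ≤ 36%; LTV 80.9% ≤ 85%; employment 49 ≥ 12 mo; reserves 6.9 ≥ 2 mo → qualifies.
Product B: score 749 ≥ 680; DTI 33.8% ≤ 36%; employment 49 ≥ 6 mo → qualifies.
Qualifying: Product A, Product B. Lowest rate is 5.87% → Product B.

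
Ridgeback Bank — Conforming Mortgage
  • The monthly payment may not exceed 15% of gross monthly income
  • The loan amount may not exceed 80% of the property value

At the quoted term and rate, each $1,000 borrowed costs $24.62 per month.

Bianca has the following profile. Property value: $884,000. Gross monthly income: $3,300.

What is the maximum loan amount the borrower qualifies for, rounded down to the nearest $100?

$20,100

Payment cap: 15% × $3,300 = $495/month.
At $24.62 per $1,000, that supports 495/24.62 × 1,000 ≈ $20,105 → $20,100.
LTV cap: 80% × $884,000 = $707,200 → $707,200.
Binding constraint: payment-to-income.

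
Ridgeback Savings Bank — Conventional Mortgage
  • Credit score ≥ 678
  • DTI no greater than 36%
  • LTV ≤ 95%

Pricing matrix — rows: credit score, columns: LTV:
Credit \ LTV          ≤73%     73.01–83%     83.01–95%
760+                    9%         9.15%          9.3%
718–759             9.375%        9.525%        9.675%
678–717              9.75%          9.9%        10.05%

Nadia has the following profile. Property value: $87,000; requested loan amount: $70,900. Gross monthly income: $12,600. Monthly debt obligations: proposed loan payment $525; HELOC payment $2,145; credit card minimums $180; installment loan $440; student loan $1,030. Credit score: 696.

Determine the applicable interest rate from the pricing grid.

9.9%

Credit score 696 ≥ 678; Total monthly debts = (525 + 2,145 + 180 + 440 + 1,030) = 4,320. DTI: 4,320 ÷ 12,600 = 34.3%, within the 36% cap
Loan-to-value = 70,900/87,000 = 81.5% — pass (95% max)
Credit 696 → row 678–717; LTV 81.5% → column 73.01–83%. Grid cell → 9.9%.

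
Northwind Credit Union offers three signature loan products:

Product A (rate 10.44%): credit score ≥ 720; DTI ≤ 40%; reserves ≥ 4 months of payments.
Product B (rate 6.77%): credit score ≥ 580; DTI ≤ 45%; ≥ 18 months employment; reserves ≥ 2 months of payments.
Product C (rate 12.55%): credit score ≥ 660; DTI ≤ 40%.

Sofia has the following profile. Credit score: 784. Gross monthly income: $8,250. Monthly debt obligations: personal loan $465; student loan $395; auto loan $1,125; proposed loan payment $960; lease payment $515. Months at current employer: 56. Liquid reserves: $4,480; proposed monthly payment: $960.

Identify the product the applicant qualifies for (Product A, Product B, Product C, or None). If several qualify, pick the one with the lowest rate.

Total debts = (465 + 395 + 1,125 + 960 + 515) = 3,460; DTI = 3,460/8,250 = 41.9%.
Reserves = 4,480/960 = 4.7 months.
Product A: score 784 ≥ 720; DTI 41.9% > 40%; reserves 4.7 ≥ 4 mo → does not qualify.
Product B: score 784 ≥ 580; DTI 41.9% ≤ 45%; employment 56 ≥ 18 mo; reserves 4.7 ≥ 2 mo → qualifies.
Product C: score 784 ≥ 660; DTI 41.9% > 40% → does not qualify.

Product B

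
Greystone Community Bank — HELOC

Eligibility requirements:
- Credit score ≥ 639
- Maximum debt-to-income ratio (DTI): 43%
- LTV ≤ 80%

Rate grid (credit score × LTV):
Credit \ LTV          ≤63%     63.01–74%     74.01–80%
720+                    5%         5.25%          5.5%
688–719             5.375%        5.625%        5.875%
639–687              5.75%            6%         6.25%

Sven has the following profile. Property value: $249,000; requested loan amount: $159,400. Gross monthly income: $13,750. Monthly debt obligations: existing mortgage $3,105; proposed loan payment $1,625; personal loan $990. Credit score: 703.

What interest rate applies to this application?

5.625%

Credit score 703 ≥ 639; Total monthly debts = (3,105 + 1,625 + 990) = 5,720. DTI = 5,720/13,750 = 41.6% ≤ 43%
Loan-to-value = 159,400/249,000 = 64% — pass (80% max)
Row: 703 falls in 688–719. Column: 64% falls in 63.01–74%. Rate = 5.625%.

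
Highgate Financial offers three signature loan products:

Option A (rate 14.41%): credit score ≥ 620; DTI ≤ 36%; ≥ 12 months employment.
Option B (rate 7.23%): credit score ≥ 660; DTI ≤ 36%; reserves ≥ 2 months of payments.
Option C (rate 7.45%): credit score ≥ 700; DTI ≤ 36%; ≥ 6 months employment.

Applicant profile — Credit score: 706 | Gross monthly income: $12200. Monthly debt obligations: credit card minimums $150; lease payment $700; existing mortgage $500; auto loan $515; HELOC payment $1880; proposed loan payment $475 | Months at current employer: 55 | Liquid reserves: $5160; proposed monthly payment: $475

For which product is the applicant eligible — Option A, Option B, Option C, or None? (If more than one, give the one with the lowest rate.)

Total debts = (150 + 700 + 500 + 515 + 1,880 + 475) = 4,220; DTI = 4,220/12,200 = 34.6%.
Reserves = 5,160/475 = 10.9 months.
Option A: score 706 ≥ 620; DTI 34.6% ≤ 36%; employment 55 ≥ 12 mo → qualifies.
Option B: score 706 ≥ 660; DTI 34.6% ≤ 36%; reserves 10.9 ≥ 2 mo → qualifies.
Option C: score 706 ≥ 700; DTI 34.6% ≤ 36%; employment 55 ≥ 6 mo → qualifies.
Qualifying: Option A, Option B, Option C. Lowest rate is 7.23% → Option B.

Option B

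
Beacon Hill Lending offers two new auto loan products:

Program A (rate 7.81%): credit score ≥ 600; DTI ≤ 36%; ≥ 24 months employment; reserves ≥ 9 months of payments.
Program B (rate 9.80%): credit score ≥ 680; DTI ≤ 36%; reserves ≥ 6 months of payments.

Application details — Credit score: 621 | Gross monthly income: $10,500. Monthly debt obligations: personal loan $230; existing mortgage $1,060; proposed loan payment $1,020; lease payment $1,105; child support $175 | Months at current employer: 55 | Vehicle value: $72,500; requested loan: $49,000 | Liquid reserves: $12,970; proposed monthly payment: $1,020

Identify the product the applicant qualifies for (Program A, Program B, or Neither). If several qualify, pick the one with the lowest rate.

Program A

Total debts = (230 + 1,060 + 1,020 + 1,105 + 175) = 3,590; DTI = 3,590/10,500 = 34.2%.
LTV = 49,000/72,500 = 67.6%.
Reserves = 12,970/1,020 = 12.7 months.
Program A: score 621 ≥ 600; DTI 34.2% ≤ 36%; employment 55 ≥ 24 mo; reserves 12.7 ≥ 9 mo → qualifies.
Program B: score 621 < 680; DTI 34.2% ≤ 36%; reserves 12.7 ≥ 6 mo → does not qualify.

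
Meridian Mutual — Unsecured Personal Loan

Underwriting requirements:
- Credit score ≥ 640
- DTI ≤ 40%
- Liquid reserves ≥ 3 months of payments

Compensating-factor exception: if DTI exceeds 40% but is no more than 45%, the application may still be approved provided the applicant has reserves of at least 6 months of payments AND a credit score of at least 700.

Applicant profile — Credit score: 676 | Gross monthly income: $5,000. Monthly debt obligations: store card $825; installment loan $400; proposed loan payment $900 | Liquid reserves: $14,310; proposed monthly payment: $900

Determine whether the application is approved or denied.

Credit score 676 ≥ 640 (meets base)
Total debts = (825 + 400 + 900) = 2,125. DTI: 2,125 ÷ 5,000 = 42.5%, over the 40% base limit.
Reserves: 14,310 ÷ 900 = 15.9 months (meets 3-month minimum)
DTI 42.5% is within the 40%–45% exception band; checking compensating factors.
Reserves 15.9 ≥ 6 months; credit score 676 < 700.
Compensating-factor requirement not fully met.

Denied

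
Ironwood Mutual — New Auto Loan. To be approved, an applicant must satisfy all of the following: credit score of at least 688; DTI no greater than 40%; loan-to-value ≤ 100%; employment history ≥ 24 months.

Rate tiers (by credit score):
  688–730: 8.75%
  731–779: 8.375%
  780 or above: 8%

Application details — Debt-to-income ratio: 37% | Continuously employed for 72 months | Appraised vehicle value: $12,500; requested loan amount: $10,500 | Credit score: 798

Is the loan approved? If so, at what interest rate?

Credit score 798 ≥ 688 (meets minimum)
Debt-to-income 37% vs 40% cap — pass
Loan-to-value = 10,500/12,500 = 84% — pass (100% max)
Employment 72 ≥ 24 months
All requirements met. Score 798 falls in the 780 or above tier → 8%.

Approved at 8%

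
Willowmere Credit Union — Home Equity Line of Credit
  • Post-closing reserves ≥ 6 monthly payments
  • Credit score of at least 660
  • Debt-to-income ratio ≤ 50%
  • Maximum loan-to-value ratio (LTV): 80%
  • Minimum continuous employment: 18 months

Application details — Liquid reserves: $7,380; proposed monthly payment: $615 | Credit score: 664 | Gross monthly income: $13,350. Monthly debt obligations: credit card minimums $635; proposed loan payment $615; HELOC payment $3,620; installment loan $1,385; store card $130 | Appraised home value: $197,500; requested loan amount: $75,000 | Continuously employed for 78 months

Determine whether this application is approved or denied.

Approved

Reserves: 7,380 ÷ 615 = 12.0 months (meets 6-month minimum)
Credit score 664 ≥ 660 (meets)
Total monthly debts = (635 + 615 + 3,620 + 1,385 + 130) = 6,385. DTI = 6,385/13,350 = 47.8% ≤ 50%
Loan-to-value = 75,000/197,500 = 38% — pass (80% max)
Employment 78 ≥ 18 months
All criteria satisfied.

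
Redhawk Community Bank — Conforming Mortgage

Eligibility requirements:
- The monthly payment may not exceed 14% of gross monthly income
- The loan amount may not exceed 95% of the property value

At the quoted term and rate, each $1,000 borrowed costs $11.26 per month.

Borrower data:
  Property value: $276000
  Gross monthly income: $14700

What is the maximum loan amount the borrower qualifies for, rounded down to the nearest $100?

$182,700

Payment cap: 14% × $14,700 = $2,058/month.
At $11.26 per $1,000, that supports 2,058/11.26 × 1,000 ≈ $182,770 → $182,700.
LTV cap: 95% × $276,000 = $262,200 → $262,200.
Binding constraint: payment-to-income.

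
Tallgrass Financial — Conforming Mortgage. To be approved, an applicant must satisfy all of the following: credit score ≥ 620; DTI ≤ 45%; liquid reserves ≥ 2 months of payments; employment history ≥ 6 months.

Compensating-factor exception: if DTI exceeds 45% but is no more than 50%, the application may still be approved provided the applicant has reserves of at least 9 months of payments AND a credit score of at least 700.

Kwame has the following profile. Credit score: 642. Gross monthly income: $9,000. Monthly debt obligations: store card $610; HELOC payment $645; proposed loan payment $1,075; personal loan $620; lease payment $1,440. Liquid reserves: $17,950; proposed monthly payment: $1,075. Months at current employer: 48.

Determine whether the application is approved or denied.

Credit score 642 ≥ 620 (meets base)
Total debts = (610 + 645 + 1,075 + 620 + 1,440) = 4,390. DTI = 4,390/9,000 = 48.8% > 45% — standard DTI limit exceeded.
Reserves: 17,950 ÷ 1,075 = 16.7 months (meets 2-month minimum)
Employment 48 ≥ 6 months
48.8% falls in the override range (45%–50%), so the compensating-factor test applies.
Reserves 16.7 ≥ 9 months; credit score 642 < 700.
Override conditions not both satisfied; exception does not apply.

Denied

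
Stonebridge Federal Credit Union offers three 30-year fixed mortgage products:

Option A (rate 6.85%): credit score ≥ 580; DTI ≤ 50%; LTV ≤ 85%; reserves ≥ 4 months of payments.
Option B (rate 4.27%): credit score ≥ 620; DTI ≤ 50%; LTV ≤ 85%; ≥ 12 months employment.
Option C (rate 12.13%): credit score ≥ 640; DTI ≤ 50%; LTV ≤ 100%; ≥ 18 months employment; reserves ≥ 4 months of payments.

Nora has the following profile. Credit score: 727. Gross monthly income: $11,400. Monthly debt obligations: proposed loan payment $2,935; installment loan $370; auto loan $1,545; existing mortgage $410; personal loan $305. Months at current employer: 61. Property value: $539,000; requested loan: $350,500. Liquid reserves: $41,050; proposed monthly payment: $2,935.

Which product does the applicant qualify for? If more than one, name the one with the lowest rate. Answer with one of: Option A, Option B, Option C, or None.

Total debts = (2,935 + 370 + 1,545 + 410 + 305) = 5,565; DTI = 5,565/11,400 = 48.8%.
LTV = 350,500/539,000 = 65%.
Reserves = 41,050/2,935 = 14.0 months.
Option A: score 727 ≥ 580; DTI 48.8% ≤ 50%; LTV 65% ≤ 85%; reserves 14.0 ≥ 4 mo → qualifies.
Option B: score 727 ≥ 620; DTI 48.8% ≤ 50%; LTV 65% ≤ 85%; employment 61 ≥ 12 mo → qualifies.
Option C: score 727 ≥ 640; DTI 48.8% ≤ 50%; LTV 65% ≤ 100%; employment 61 ≥ 18 mo; reserves 14.0 ≥ 4 mo → qualifies.
Qualifying: Option A, Option B, Option C. Lowest rate is 4.27% → Option B.

Option B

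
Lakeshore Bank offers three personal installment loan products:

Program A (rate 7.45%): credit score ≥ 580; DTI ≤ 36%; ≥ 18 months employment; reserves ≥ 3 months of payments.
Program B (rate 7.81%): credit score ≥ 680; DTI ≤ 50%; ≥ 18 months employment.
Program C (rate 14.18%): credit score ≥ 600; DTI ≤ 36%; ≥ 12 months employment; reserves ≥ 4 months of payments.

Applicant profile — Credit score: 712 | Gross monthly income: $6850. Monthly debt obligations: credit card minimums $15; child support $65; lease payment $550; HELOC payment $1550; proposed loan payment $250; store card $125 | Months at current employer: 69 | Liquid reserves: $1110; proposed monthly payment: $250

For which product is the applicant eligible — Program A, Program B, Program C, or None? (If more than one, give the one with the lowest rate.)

Program B

Total debts = (15 + 65 + 550 + 1,550 + 250 + 125) = 2,555; DTI = 2,555/6,850 = 37.3%.
Reserves = 1,110/250 = 4.4 months.
Program A: score 712 ≥ 580; DTI 37.3% > 36%; employment 69 ≥ 18 mo; reserves 4.4 ≥ 3 mo → does not qualify.
Program B: score 712 ≥ 680; DTI 37.3% ≤ 50%; employment 69 ≥ 18 mo → qualifies.
Program C: score 712 ≥ 600; DTI 37.3% > 36%; employment 69 ≥ 12 mo; reserves 4.4 ≥ 4 mo → does not qualify.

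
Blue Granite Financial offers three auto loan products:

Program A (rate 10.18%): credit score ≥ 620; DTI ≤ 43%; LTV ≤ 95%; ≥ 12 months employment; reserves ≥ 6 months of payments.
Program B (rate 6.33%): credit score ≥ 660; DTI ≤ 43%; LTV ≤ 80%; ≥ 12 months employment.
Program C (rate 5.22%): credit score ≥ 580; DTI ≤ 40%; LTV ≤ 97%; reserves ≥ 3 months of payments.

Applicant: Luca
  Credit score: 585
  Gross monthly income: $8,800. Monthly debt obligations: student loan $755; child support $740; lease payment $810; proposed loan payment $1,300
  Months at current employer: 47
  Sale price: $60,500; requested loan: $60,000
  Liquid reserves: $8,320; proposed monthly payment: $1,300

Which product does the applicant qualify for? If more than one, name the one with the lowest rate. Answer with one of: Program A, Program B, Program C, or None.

Total debts = (755 + 740 + 810 + 1,300) = 3,605; DTI = 3,605/8,800 = 41%.
LTV = 60,000/60,500 = 99.2%.
Reserves = 8,320/1,300 = 6.4 months.
Program A: score 585 < 620; DTI 41% ≤ 43%; LTV 99.2% > 95%; employment 47 ≥ 12 mo; reserves 6.4 ≥ 6 mo → does not qualify.
Program B: score 585 < 660; DTI 41% ≤ 43%; LTV 99.2% > 80%; employment 47 ≥ 12 mo → does not qualify.
Program C: score 585 ≥ 580; DTI 41% > 40%; LTV 99.2% > 97%; reserves 6.4 ≥ 3 mo → does not qualify.

None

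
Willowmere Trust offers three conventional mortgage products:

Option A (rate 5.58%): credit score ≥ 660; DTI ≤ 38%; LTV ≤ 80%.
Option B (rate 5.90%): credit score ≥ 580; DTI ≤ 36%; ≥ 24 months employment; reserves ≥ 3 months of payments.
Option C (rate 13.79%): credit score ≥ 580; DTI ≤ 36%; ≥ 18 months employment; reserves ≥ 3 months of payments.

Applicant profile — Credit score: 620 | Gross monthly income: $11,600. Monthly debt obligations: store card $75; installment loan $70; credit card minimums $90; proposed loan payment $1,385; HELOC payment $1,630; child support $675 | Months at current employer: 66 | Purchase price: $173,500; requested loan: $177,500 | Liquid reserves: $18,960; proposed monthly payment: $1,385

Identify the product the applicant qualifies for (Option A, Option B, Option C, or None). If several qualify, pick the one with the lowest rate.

Total debts = (75 + 70 + 90 + 1,385 + 1,630 + 675) = 3,925; DTI = 3,925/11,600 = 33.8%.
LTV = 177,500/173,500 = 102.3%.
Reserves = 18,960/1,385 = 13.7 months.
Option A: score 620 < 660; DTI 33.8% ≤ 38%; LTV 102.3% > 80% → does not qualify.
Option B: score 620 ≥ 580; DTI 33.8% ≤ 36%; employment 66 ≥ 24 mo; reserves 13.7 ≥ 3 mo → qualifies.
Option C: score 620 ≥ 580; DTI 33.8% ≤ 36%; employment 66 ≥ 18 mo; reserves 13.7 ≥ 3 mo → qualifies.
Qualifying: Option B, Option C. Lowest rate is 5.90% → Option B.

Option B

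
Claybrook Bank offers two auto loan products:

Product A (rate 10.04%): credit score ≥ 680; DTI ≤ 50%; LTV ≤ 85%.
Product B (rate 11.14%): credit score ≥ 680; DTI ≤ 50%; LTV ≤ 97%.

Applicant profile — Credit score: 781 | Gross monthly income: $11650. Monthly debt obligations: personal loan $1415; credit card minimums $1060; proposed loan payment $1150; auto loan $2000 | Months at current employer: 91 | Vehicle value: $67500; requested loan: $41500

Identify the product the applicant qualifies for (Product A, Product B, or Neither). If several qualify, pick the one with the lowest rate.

Total debts = (1,415 + 1,060 + 1,150 + 2,000) = 5,625; DTI = 5,625/11,650 = 48.3%.
LTV = 41,500/67,500 = 61.5%.
Product A: score 781 ≥ 680; DTI 48.3% ≤ 50%; LTV 61.5% ≤ 85% → qualifies.
Product B: score 781 ≥ 680; DTI 48.3% ≤ 50%; LTV 61.5% ≤ 97% → qualifies.
Qualifying: Product A, Product B. Lowest rate is 10.04% → Product A.

Product A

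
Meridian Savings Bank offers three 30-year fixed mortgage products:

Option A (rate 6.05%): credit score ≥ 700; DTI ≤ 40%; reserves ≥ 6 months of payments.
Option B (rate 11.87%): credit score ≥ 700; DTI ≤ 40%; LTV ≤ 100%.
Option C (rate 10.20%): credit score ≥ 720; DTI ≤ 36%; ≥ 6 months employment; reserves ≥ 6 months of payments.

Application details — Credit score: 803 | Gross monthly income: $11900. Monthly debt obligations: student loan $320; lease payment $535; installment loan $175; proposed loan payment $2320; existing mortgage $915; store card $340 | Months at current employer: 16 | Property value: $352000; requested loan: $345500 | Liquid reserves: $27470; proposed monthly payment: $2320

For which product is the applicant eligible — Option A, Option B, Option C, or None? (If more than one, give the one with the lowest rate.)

Total debts = (320 + 535 + 175 + 2,320 + 915 + 340) = 4,605; DTI = 4,605/11,900 = 38.7%.
LTV = 345,500/352,000 = 98.2%.
Reserves = 27,470/2,320 = 11.8 months.
Option A: score 803 ≥ 700; DTI 38.7% ≤ 40%; reserves 11.8 ≥ 6 mo → qualifies.
Option B: score 803 ≥ 700; DTI 38.7% ≤ 40%; LTV 98.2% ≤ 100% → qualifies.
Option C: score 803 ≥ 720; DTI 38.7% > 36%; employment 16 ≥ 6 mo; reserves 11.8 ≥ 6 mo → does not qualify.
Qualifying: Option A, Option B. Lowest rate is 6.05% → Option A.

Option A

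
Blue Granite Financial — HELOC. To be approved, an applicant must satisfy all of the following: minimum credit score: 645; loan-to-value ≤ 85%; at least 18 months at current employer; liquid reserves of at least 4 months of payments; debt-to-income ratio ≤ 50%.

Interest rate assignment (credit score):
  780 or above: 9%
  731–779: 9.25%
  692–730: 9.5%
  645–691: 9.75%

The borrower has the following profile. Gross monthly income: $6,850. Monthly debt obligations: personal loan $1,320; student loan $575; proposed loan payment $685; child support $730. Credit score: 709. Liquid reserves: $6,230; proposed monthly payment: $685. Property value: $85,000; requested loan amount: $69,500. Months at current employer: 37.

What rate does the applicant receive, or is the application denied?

Approved at 9.5%

Credit score 709 ≥ 645 (meets minimum)
Loan-to-value = 69,500/85,000 = 81.8% — pass (85% max)
Employment 37 ≥ 18 months
Reserves = 6,230/685 = 9.1 months ≥ 4
Total monthly debts = (1,320 + 575 + 685 + 730) = 3,310. DTI: 3,310 ÷ 6,850 = 48.3%, within the 50% cap
All requirements met. Score 709 falls in the 692–730 tier → 9.5%.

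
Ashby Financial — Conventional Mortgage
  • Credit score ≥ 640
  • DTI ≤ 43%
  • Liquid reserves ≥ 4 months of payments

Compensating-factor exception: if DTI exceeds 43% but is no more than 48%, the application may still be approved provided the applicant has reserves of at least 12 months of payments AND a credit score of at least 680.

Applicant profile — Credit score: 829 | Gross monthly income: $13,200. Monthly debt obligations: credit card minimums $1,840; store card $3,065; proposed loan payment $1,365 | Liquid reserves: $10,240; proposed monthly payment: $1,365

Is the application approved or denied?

Denied

Credit score 829 ≥ 640 (meets base)
Total debts = (1,840 + 3,065 + 1,365) = 6,270. DTI = 6,270/13,200 = 47.5% > 43% — standard DTI limit exceeded.
Reserves = 10,240/1,365 = 7.5 months ≥ 4
DTI 47.5% is within the 43%–48% exception band; checking compensating factors.
Override check — reserves: 7.5 mo (short of 12); score: 829 (ok).
Override conditions not both satisfied; exception does not apply.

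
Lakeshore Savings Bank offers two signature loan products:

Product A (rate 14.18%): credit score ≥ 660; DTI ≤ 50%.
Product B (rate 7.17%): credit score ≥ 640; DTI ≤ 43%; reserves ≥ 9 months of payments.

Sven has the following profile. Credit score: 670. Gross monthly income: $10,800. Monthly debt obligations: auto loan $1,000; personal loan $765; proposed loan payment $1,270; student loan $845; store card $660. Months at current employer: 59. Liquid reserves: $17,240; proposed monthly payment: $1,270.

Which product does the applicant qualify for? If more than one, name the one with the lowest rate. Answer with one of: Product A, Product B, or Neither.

Product B

Total debts = (1,000 + 765 + 1,270 + 845 + 660) = 4,540; DTI = 4,540/10,800 = 42%.
Reserves = 17,240/1,270 = 13.6 months.
Product A: score 670 ≥ 660; DTI 42% ≤ 50% → qualifies.
Product B: score 670 ≥ 640; DTI 42% ≤ 43%; reserves 13.6 ≥ 9 mo → qualifies.
Qualifying: Product A, Product B. Lowest rate is 7.17% → Product B.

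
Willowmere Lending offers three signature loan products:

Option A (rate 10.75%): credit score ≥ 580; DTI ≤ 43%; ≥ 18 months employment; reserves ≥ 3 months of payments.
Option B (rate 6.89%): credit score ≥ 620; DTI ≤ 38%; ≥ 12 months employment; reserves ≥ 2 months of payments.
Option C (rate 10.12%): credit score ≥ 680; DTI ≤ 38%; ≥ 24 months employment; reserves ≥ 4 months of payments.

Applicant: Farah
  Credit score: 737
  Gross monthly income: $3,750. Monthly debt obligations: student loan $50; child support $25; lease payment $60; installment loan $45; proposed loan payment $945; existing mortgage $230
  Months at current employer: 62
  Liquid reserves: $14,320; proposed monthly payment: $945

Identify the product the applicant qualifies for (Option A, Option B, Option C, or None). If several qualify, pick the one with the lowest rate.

Option B

Total debts = (50 + 25 + 60 + 45 + 945 + 230) = 1,355; DTI = 1,355/3,750 = 36.1%.
Reserves = 14,320/945 = 15.2 months.
Option A: score 737 ≥ 580; DTI 36.1% ≤ 43%; employment 62 ≥ 18 mo; reserves 15.2 ≥ 3 mo → qualifies.
Option B: score 737 ≥ 620; DTI 36.1% ≤ 38%; employment 62 ≥ 12 mo; reserves 15.2 ≥ 2 mo → qualifies.
Option C: score 737 ≥ 680; DTI 36.1% ≤ 38%; employment 62 ≥ 24 mo; reserves 15.2 ≥ 4 mo → qualifies.
Qualifying: Option A, Option B, Option C. Lowest rate is 6.89% → Option B.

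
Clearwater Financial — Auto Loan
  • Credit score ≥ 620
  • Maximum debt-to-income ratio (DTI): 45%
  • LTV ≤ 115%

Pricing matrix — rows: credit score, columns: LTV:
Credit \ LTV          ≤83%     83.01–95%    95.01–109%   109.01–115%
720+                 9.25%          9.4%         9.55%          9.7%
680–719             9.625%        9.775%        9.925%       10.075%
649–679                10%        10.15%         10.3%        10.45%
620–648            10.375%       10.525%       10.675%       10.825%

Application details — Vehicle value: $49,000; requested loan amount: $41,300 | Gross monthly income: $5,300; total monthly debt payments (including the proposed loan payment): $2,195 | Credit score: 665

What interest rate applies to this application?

Credit score 665 ≥ 620; DTI = 2,195/5,300 = 41.4% ≤ 45%
LTV: 41,300 ÷ 49,000 = 84.3%, within 115% cap
Row: 665 falls in 649–679. Column: 84.3% falls in 83.01–95%. Rate = 10.15%.

10.15%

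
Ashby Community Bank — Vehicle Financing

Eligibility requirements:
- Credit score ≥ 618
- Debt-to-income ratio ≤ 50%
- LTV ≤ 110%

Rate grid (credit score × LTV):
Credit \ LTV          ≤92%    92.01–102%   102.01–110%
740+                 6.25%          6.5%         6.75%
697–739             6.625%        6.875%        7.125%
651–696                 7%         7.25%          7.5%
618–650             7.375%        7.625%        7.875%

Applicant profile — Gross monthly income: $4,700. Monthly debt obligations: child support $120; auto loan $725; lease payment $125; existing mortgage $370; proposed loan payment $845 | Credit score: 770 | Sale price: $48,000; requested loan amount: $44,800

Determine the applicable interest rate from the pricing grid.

6.5%

Credit score 770 ≥ 618; Total monthly debts = (120 + 725 + 125 + 370 + 845) = 2,185. DTI: 2,185 ÷ 4,700 = 46.5%, within the 50% cap
LTV: 44,800 ÷ 48,000 = 93.3%, within 110% cap
Score 770 is in the 740+ band; LTV 93.3% is in the 92.01–102% band → 6.5%.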